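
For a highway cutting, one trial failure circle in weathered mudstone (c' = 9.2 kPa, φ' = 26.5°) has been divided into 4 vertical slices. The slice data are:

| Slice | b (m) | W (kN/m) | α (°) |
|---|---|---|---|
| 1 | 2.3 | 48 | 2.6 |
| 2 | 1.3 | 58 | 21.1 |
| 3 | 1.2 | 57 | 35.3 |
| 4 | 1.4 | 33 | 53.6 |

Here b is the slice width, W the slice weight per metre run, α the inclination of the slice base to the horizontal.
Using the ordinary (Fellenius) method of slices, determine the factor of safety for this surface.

FS = 1.85

Ordinary method of slices: FS = Σ[c'·Δl_i + (W_i cosα_i)·tanφ'] / Σ W_i sinα_i, with Δl_i = b_i / cosα_i.
Slice 1: Δl = 2.3/cos2.6° = 2.302 m; N'_1 = 48·cos2.6° = 48.0; c'Δl = 21.18; W sinα = 2.2
Slice 2: Δl = 1.3/cos21.1° = 1.393 m; N'_2 = 58·cos21.1° = 54.1; c'Δl = 12.82; W sinα = 20.9
Slice 3: Δl = 1.2/cos35.3° = 1.470 m; N'_3 = 57·cos35.3° = 46.5; c'Δl = 13.53; W sinα = 32.9
Slice 4: Δl = 1.4/cos53.6° = 2.359 m; N'_4 = 33·cos53.6° = 19.6; c'Δl = 21.70; W sinα = 26.6
Σc'Δl = 69.2 kN/m; ΣN' = 168.2 kN/m; ΣW sinα = 82.6 kN/m
Resisting = 69.2 + 168.2·tan26.5° = 69.2 + 83.8 = 153.1 kN/m
FS = 153.1 / 82.6 = 1.854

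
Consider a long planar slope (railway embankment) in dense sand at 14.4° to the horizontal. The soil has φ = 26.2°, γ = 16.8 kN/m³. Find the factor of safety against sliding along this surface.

FS = 1.92

For a dry cohesionless infinite slope the factor of safety is FS = tanφ / tanβ.
FS = tan26.2° / tan14.4° = 0.4921 / 0.2568 = 1.916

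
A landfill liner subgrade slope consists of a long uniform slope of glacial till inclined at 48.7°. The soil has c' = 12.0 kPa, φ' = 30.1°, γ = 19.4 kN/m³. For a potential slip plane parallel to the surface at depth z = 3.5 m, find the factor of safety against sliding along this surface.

For an infinite slope with a slip plane parallel to the surface (no pore pressure): FS = [c' + γz cos²β tanφ'] / [γz sinβ cosβ].
γz = 19.4·3.5 = 67.90 kN/m²
Numerator = 12.0 + 67.90·cos²48.7°·tan30.1° = 12.0 + 67.90·0.4356·0.5797 = 29.145 kPa
Denominator = 67.90·sin48.7°·cos48.7° = 67.90·0.7513·0.6600 = 33.667 kPa
FS = 29.145 / 33.667 = 0.866

FS = 0.87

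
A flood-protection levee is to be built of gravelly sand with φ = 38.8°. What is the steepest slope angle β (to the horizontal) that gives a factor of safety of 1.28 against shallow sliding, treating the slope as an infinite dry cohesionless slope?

β = 32.1°

For an infinite dry cohesionless slope FS = tanφ/tanβ, so tanβ = tanφ / FS.
tanβ = tan38.8° / 1.28 = 0.8040 / 1.28 = 0.6281
β = arctan(0.6281) = 32.13°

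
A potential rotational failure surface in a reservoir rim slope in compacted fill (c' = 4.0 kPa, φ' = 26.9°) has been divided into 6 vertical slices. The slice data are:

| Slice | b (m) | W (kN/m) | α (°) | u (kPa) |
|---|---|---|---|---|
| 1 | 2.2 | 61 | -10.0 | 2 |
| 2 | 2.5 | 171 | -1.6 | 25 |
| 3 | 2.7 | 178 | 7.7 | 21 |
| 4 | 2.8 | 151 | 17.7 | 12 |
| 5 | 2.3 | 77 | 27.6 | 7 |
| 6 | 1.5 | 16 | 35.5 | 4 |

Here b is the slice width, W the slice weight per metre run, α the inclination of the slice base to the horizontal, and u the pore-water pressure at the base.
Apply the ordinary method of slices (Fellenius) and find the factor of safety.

FS = 2.88

Ordinary method of slices: FS = Σ[c'·Δl_i + (W_i cosα_i − u_i·Δl_i)·tanφ'] / Σ W_i sinα_i, with Δl_i = b_i / cosα_i.
Slice 1: Δl = 2.2/cos(-10.0°) = 2.234 m; N'_1 = 61·cos(-10.0°) − 2·2.234 = 55.6; c'Δl = 8.94; W sinα = -10.6
Slice 2: Δl = 2.5/cos(-1.6°) = 2.501 m; N'_2 = 171·cos(-1.6°) − 25·2.501 = 108.4; c'Δl = 10.00; W sinα = -4.8
Slice 3: Δl = 2.7/cos7.7° = 2.725 m; N'_3 = 178·cos7.7° − 21·2.725 = 119.2; c'Δl = 10.90; W sinα = 23.8
Slice 4: Δl = 2.8/cos17.7° = 2.939 m; N'_4 = 151·cos17.7° − 12·2.939 = 108.6; c'Δl = 11.76; W sinα = 45.9
Slice 5: Δl = 2.3/cos27.6° = 2.595 m; N'_5 = 77·cos27.6° − 7·2.595 = 50.1; c'Δl = 10.38; W sinα = 35.7
Slice 6: Δl = 1.5/cos35.5° = 1.842 m; N'_6 = 16·cos35.5° − 4·1.842 = 5.7; c'Δl = 7.37; W sinα = 9.3
Σc'Δl = 59.3 kN/m; ΣN' = 447.5 kN/m; ΣW sinα = 99.4 kN/m
Resisting = 59.3 + 447.5·tan26.9° = 59.3 + 227.0 = 286.4 kN/m
FS = 286.4 / 99.4 = 2.882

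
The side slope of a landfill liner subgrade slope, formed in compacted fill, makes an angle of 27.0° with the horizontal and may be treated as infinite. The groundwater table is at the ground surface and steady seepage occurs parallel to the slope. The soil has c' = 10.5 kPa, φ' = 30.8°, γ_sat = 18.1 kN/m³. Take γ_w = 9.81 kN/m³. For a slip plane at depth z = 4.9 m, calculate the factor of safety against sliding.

FS = 0.83

With seepage parallel to the slope and the water table at the surface, the effective normal stress on the slip plane uses the buoyant unit weight γ' = γ_sat − γ_w while the driving shear stress uses γ_sat:
FS = [c' + γ' z cos²β tanφ'] / [γ_sat z sinβ cosβ]
γ' = 18.1 − 9.81 = 8.29 kN/m³
Numerator = 10.5 + 8.29·4.9·cos²27.0°·tan30.8° = 10.5 + 8.29·4.9·0.7939·0.5961 = 29.724 kPa
Denominator = 18.1·4.9·sin27.0°·cos27.0° = 18.1·4.9·0.4540·0.8910 = 35.876 kPa
FS = 29.724 / 35.876 = 0.829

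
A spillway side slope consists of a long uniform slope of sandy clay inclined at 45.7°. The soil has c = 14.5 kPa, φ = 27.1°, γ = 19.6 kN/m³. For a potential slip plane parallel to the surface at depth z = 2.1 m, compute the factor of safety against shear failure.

FS = 1.20

For an infinite slope with a slip plane parallel to the surface (no pore pressure): FS = [c + γz cos²β tanφ] / [γz sinβ cosβ].
γz = 19.6·2.1 = 41.16 kN/m²
Numerator = 14.5 + 41.16·cos²45.7°·tan27.1° = 14.5 + 41.16·0.4878·0.5117 = 24.774 kPa
Denominator = 41.16·sin45.7°·cos45.7° = 41.16·0.7157·0.6984 = 20.574 kPa
FS = 24.774 / 20.574 = 1.204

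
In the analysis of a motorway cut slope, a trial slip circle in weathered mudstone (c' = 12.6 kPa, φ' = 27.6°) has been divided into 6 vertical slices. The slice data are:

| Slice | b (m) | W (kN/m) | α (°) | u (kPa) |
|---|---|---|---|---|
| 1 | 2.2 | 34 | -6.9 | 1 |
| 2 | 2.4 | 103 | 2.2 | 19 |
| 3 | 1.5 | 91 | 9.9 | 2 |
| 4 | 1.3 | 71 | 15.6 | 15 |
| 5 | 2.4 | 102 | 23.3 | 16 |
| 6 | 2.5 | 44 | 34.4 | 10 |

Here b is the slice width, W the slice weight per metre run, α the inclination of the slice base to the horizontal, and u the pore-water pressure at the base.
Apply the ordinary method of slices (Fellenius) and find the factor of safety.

Ordinary method of slices: FS = Σ[c'·Δl_i + (W_i cosα_i − u_i·Δl_i)·tanφ'] / Σ W_i sinα_i, with Δl_i = b_i / cosα_i.
Slice 1: Δl = 2.2/cos(-6.9°) = 2.216 m; N'_1 = 34·cos(-6.9°) − 1·2.216 = 31.5; c'Δl = 27.92; W sinα = -4.1
Slice 2: Δl = 2.4/cos2.2° = 2.402 m; N'_2 = 103·cos2.2° − 19·2.402 = 57.3; c'Δl = 30.26; W sinα = 4.0
Slice 3: Δl = 1.5/cos9.9° = 1.523 m; N'_3 = 91·cos9.9° − 2·1.523 = 86.6; c'Δl = 19.19; W sinα = 15.6
Slice 4: Δl = 1.3/cos15.6° = 1.350 m; N'_4 = 71·cos15.6° − 15·1.350 = 48.1; c'Δl = 17.01; W sinα = 19.1
Slice 5: Δl = 2.4/cos23.3° = 2.613 m; N'_5 = 102·cos23.3° − 16·2.613 = 51.9; c'Δl = 32.93; W sinα = 40.3
Slice 6: Δl = 2.5/cos34.4° = 3.030 m; N'_6 = 44·cos34.4° − 10·3.030 = 6.0; c'Δl = 38.18; W sinα = 24.9
Σc'Δl = 165.5 kN/m; ΣN' = 281.4 kN/m; ΣW sinα = 99.8 kN/m
Resisting = 165.5 + 281.4·tan27.6° = 165.5 + 147.1 = 312.6 kN/m
FS = 312.6 / 99.8 = 3.132

FS = 3.13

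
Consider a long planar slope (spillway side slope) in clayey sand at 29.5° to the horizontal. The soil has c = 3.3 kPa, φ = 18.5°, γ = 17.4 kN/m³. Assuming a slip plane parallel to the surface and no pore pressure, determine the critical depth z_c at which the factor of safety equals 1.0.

z_c = 1.08 m

Setting FS = 1.00 in FS = [c + γz cos²β tanφ] / [γz sinβ cosβ] and solving for z:
z = c / [γ cosβ (FS·sinβ − cosβ·tanφ)]
  = 3.3 / [17.4·cos29.5°·(1.00·sin29.5° − cos29.5°·tan18.5°)]
  = 3.3 / [17.4·0.8704·(1.00·0.4924 − 0.8704·0.3346)]
  = 3.3 / 3.0471 = 1.083 m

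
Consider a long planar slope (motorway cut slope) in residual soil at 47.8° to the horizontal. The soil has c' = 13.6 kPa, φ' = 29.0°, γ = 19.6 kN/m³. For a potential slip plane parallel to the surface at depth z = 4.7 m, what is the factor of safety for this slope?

For an infinite slope with a slip plane parallel to the surface (no pore pressure): FS = [c' + γz cos²β tanφ'] / [γz sinβ cosβ].
γz = 19.6·4.7 = 92.12 kN/m²
Numerator = 13.6 + 92.12·cos²47.8°·tan29.0° = 13.6 + 92.12·0.4512·0.5543 = 36.640 kPa
Denominator = 92.12·sin47.8°·cos47.8° = 92.12·0.7408·0.6717 = 45.840 kPa
FS = 36.640 / 45.840 = 0.799

FS = 0.80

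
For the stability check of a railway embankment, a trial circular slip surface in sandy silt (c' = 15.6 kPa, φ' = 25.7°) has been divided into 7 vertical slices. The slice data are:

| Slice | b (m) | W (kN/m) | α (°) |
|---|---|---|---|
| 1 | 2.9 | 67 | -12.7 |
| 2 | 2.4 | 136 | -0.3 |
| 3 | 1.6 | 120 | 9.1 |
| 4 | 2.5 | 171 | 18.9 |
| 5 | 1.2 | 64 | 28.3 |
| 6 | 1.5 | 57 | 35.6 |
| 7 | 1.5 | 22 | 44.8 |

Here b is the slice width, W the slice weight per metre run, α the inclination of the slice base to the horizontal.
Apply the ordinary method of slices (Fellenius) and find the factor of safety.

Ordinary method of slices: FS = Σ[c'·Δl_i + (W_i cosα_i)·tanφ'] / Σ W_i sinα_i, with Δl_i = b_i / cosα_i.
Slice 1: Δl = 2.9/cos(-12.7°) = 2.973 m; N'_1 = 67·cos(-12.7°) = 65.4; c'Δl = 46.37; W sinα = -14.7
Slice 2: Δl = 2.4/cos(-0.3°) = 2.400 m; N'_2 = 136·cos(-0.3°) = 136.0; c'Δl = 37.44; W sinα = -0.7
Slice 3: Δl = 1.6/cos9.1° = 1.620 m; N'_3 = 120·cos9.1° = 118.5; c'Δl = 25.28; W sinα = 19.0
Slice 4: Δl = 2.5/cos18.9° = 2.642 m; N'_4 = 171·cos18.9° = 161.8; c'Δl = 41.22; W sinα = 55.4
Slice 5: Δl = 1.2/cos28.3° = 1.363 m; N'_5 = 64·cos28.3° = 56.4; c'Δl = 21.26; W sinα = 30.3
Slice 6: Δl = 1.5/cos35.6° = 1.845 m; N'_6 = 57·cos35.6° = 46.3; c'Δl = 28.78; W sinα = 33.2
Slice 7: Δl = 1.5/cos44.8° = 2.114 m; N'_7 = 22·cos44.8° = 15.6; c'Δl = 32.98; W sinα = 15.5
Σc'Δl = 233.3 kN/m; ΣN' = 599.9 kN/m; ΣW sinα = 138.0 kN/m
Resisting = 233.3 + 599.9·tan25.7° = 233.3 + 288.7 = 522.1 kN/m
FS = 522.1 / 138.0 = 3.784

FS = 3.78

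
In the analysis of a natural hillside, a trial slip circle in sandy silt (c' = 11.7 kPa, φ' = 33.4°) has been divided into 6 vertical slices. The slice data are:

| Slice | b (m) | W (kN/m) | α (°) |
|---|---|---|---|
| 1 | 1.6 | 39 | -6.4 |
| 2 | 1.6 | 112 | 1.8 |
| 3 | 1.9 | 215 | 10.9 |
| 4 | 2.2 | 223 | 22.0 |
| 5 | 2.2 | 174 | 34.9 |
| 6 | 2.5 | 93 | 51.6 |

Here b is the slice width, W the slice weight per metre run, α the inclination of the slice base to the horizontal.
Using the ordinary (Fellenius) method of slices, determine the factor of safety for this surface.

Ordinary method of slices: FS = Σ[c'·Δl_i + (W_i cosα_i)·tanφ'] / Σ W_i sinα_i, with Δl_i = b_i / cosα_i.
Slice 1: Δl = 1.6/cos(-6.4°) = 1.610 m; N'_1 = 39·cos(-6.4°) = 38.8; c'Δl = 18.84; W sinα = -4.3
Slice 2: Δl = 1.6/cos1.8° = 1.601 m; N'_2 = 112·cos1.8° = 111.9; c'Δl = 18.73; W sinα = 3.5
Slice 3: Δl = 1.9/cos10.9° = 1.935 m; N'_3 = 215·cos10.9° = 211.1; c'Δl = 22.64; W sinα = 40.7
Slice 4: Δl = 2.2/cos22.0° = 2.373 m; N'_4 = 223·cos22.0° = 206.8; c'Δl = 27.76; W sinα = 83.5
Slice 5: Δl = 2.2/cos34.9° = 2.682 m; N'_5 = 174·cos34.9° = 142.7; c'Δl = 31.38; W sinα = 99.6
Slice 6: Δl = 2.5/cos51.6° = 4.025 m; N'_6 = 93·cos51.6° = 57.8; c'Δl = 47.09; W sinα = 72.9
Σc'Δl = 166.4 kN/m; ΣN' = 769.1 kN/m; ΣW sinα = 295.8 kN/m
Resisting = 166.4 + 769.1·tan33.4° = 166.4 + 507.1 = 673.5 kN/m
FS = 673.5 / 295.8 = 2.277

FS = 2.28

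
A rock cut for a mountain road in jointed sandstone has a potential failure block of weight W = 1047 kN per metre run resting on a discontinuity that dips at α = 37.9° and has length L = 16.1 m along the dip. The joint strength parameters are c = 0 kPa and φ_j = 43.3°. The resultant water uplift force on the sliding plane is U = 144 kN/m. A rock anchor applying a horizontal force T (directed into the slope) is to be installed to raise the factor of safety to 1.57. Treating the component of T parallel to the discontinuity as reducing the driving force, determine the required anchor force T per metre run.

Resolving forces along and normal to the sliding plane, with the horizontal anchor force T adding T·sinα to the effective normal force and T·cosα acting up the plane against the driving force:
FS = [cL + (W cosα − U + T sinα) tanφ_j] / [W sinα − T cosα]
Without the anchor: N' = 682.2 kN/m, driving T_d = 643.2 kN/m, resisting R = 0·16.1 + 682.2·tan43.3° = 642.8 kN/m, FS = 1.00.
Setting FS = 1.57 and solving for T:
1.57·(643.2 − T cos37.9°) = 642.8 + T sin37.9°·tan43.3°
T·(sin37.9°·tan43.3° + 1.57·cos37.9°) = 1.57·643.2 − 642.8
T·(0.6143·0.9424 + 1.57·0.7891) = 1009.8 − 642.8 = 366.9
T·1.8177 = 366.9
T = 201.9 kN/m

T = 202 kN/m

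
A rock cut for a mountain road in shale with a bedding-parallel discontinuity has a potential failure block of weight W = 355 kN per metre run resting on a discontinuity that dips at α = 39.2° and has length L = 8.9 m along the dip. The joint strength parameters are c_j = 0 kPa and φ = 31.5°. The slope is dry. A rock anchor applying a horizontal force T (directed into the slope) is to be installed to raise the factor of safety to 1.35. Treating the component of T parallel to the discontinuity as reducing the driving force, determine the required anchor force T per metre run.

Resolving forces along and normal to the sliding plane, with the horizontal anchor force T adding T·sinα to the effective normal force and T·cosα acting up the plane against the driving force:
FS = [c_jL + (W cosα + T sinα) tanφ] / [W sinα − T cosα]
Without the anchor: N' = 275.1 kN/m, driving T_d = 224.4 kN/m, resisting R = 0·8.9 + 275.1·tan31.5° = 168.6 kN/m, FS = 0.75.
Setting FS = 1.35 and solving for T:
1.35·(224.4 − T cos39.2°) = 168.6 + T sin39.2°·tan31.5°
T·(sin39.2°·tan31.5° + 1.35·cos39.2°) = 1.35·224.4 − 168.6
T·(0.6320·0.6128 + 1.35·0.7749) = 302.9 − 168.6 = 134.3
T·1.4335 = 134.3
T = 93.7 kN/m

T = 94 kN/m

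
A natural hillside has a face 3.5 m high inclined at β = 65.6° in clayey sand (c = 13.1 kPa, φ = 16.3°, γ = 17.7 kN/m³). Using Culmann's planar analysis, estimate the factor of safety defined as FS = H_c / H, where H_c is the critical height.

FS = 2.13

H_c = (4c/γ) · sinβ cosφ / [1 − cos(β − φ)]
    = (4·13.1/17.7) · sin65.6°·cos16.3° / [1 − cos49.3°]
    = 2.960 · 0.8741 / 0.3479 = 7.44 m
FS = H_c / H = 7.44 / 3.5 = 2.125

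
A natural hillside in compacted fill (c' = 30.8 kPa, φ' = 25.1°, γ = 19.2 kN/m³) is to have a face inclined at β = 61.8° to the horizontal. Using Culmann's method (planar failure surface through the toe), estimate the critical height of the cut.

Culmann's analysis gives the critical failure plane at α_cr = (β + φ')/2 = (61.8 + 25.1)/2 = 43.5°, and the critical height
H_c = (4c'/γ) · sinβ cosφ' / [1 − cos(β − φ')]
    = (4·30.8/19.2) · sin61.8°·cos25.1° / [1 − cos(36.7°)]
    = 6.417 · 0.8813·0.9056 / [1 − 0.8018]
    = 6.417 · 0.7981 / 0.1982
    = 25.83 m

H_c = 25.83 m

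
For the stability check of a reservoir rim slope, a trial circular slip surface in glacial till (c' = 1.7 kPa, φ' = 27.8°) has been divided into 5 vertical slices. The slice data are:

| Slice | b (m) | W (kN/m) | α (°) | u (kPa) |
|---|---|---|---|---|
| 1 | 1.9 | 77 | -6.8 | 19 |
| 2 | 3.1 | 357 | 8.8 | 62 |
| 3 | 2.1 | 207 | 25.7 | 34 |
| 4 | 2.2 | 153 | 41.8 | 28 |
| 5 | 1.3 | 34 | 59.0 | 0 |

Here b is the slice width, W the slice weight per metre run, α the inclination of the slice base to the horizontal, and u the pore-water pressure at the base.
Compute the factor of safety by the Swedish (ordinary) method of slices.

FS = 0.78

Ordinary method of slices: FS = Σ[c'·Δl_i + (W_i cosα_i − u_i·Δl_i)·tanφ'] / Σ W_i sinα_i, with Δl_i = b_i / cosα_i.
Slice 1: Δl = 1.9/cos(-6.8°) = 1.913 m; N'_1 = 77·cos(-6.8°) − 19·1.913 = 40.1; c'Δl = 3.25; W sinα = -9.1
Slice 2: Δl = 3.1/cos8.8° = 3.137 m; N'_2 = 357·cos8.8° − 62·3.137 = 158.3; c'Δl = 5.33; W sinα = 54.6
Slice 3: Δl = 2.1/cos25.7° = 2.331 m; N'_3 = 207·cos25.7° − 34·2.331 = 107.3; c'Δl = 3.96; W sinα = 89.8
Slice 4: Δl = 2.2/cos41.8° = 2.951 m; N'_4 = 153·cos41.8° − 28·2.951 = 31.4; c'Δl = 5.02; W sinα = 102.0
Slice 5: Δl = 1.3/cos59.0° = 2.524 m; N'_5 = 34·cos59.0° − 0·2.524 = 17.5; c'Δl = 4.29; W sinα = 29.1
Σc'Δl = 21.9 kN/m; ΣN' = 354.6 kN/m; ΣW sinα = 266.4 kN/m
Resisting = 21.9 + 354.6·tan27.8° = 21.9 + 187.0 = 208.8 kN/m
FS = 208.8 / 266.4 = 0.784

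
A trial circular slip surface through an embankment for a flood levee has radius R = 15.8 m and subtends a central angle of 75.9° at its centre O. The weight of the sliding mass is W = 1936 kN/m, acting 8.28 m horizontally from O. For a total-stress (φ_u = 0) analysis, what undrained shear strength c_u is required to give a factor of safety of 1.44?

FS = c_u·L_a·R / (W·d), so c_u = FS·W·d / (L_a·R).
Arc length L_a = R·θ = 15.8·(75.9°·π/180) = 15.8·1.3247 = 20.93 m
c_u = 1.44·1936·8.28 / (20.93·15.8) = 23083.3 / 330.70 = 69.80 kPa

c_u = 69.8 kPa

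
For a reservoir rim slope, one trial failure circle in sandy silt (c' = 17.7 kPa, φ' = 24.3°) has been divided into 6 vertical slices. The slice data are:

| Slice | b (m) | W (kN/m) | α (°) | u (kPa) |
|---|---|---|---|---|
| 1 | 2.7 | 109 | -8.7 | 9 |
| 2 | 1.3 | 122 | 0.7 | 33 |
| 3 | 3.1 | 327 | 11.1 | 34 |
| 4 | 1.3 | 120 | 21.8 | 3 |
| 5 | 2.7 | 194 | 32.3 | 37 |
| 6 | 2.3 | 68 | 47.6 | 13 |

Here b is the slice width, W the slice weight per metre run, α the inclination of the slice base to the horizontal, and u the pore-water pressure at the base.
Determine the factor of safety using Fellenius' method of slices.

Ordinary method of slices: FS = Σ[c'·Δl_i + (W_i cosα_i − u_i·Δl_i)·tanφ'] / Σ W_i sinα_i, with Δl_i = b_i / cosα_i.
Slice 1: Δl = 2.7/cos(-8.7°) = 2.731 m; N'_1 = 109·cos(-8.7°) − 9·2.731 = 83.2; c'Δl = 48.35; W sinα = -16.5
Slice 2: Δl = 1.3/cos0.7° = 1.300 m; N'_2 = 122·cos0.7° − 33·1.300 = 79.1; c'Δl = 23.01; W sinα = 1.5
Slice 3: Δl = 3.1/cos11.1° = 3.159 m; N'_3 = 327·cos11.1° − 34·3.159 = 213.5; c'Δl = 55.92; W sinα = 63.0
Slice 4: Δl = 1.3/cos21.8° = 1.400 m; N'_4 = 120·cos21.8° − 3·1.400 = 107.2; c'Δl = 24.78; W sinα = 44.6
Slice 5: Δl = 2.7/cos32.3° = 3.194 m; N'_5 = 194·cos32.3° − 37·3.194 = 45.8; c'Δl = 56.54; W sinα = 103.7
Slice 6: Δl = 2.3/cos47.6° = 3.411 m; N'_6 = 68·cos47.6° − 13·3.411 = 1.5; c'Δl = 60.37; W sinα = 50.2
Σc'Δl = 269.0 kN/m; ΣN' = 530.2 kN/m; ΣW sinα = 246.4 kN/m
Resisting = 269.0 + 530.2·tan24.3° = 269.0 + 239.4 = 508.4 kN/m
FS = 508.4 / 246.4 = 2.063

FS = 2.06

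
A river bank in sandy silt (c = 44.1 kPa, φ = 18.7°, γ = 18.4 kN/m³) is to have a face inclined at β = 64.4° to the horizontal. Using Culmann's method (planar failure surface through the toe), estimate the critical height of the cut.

H_c = 27.15 m

Culmann's analysis gives the critical failure plane at α_cr = (β + φ)/2 = (64.4 + 18.7)/2 = 41.6°, and the critical height
H_c = (4c/γ) · sinβ cosφ / [1 − cos(β − φ)]
    = (4·44.1/18.4) · sin64.4°·cos18.7° / [1 − cos(45.7°)]
    = 9.587 · 0.9018·0.9472 / [1 − 0.6984]
    = 9.587 · 0.8542 / 0.3016
    = 27.15 m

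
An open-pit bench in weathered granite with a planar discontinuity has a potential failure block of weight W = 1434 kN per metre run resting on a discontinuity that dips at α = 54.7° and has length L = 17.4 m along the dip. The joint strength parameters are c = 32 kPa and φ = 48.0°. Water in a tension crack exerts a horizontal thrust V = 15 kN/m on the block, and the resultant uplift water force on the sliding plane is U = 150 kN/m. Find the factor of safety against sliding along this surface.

Resolving the block weight along and normal to the plane and applying the Mohr–Coulomb strength on the joint:
N' = W cosα − U − V sinα = 1434·cos54.7° − 150 − 15·sin54.7° = 666.4 kN/m
Driving force T = W sinα + V cosα = 1434·sin54.7° + 15·cos54.7° = 1179.0 kN/m
Resisting force R = c·L + N'·tanφ = 32·17.4 + 666.4·tan48.0° = 556.8 + 740.1 = 1296.9 kN/m
FS = R / T = 1296.9 / 1179.0 = 1.100

FS = 1.10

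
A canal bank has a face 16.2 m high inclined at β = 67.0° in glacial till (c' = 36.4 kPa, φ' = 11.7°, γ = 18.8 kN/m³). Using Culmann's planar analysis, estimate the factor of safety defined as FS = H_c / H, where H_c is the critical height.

H_c = (4c'/γ) · sinβ cosφ' / [1 − cos(β − φ')]
    = (4·36.4/18.8) · sin67.0°·cos11.7° / [1 − cos55.3°]
    = 7.745 · 0.9014 / 0.4307 = 16.21 m
FS = H_c / H = 16.21 / 16.2 = 1.000

FS = 1.00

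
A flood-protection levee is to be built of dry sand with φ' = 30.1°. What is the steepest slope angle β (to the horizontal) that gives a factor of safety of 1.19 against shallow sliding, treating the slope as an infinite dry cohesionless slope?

For an infinite dry cohesionless slope FS = tanφ'/tanβ, so tanβ = tanφ' / FS.
tanβ = tan30.1° / 1.19 = 0.5797 / 1.19 = 0.4871
β = arctan(0.4871) = 25.97°

β = 26.0°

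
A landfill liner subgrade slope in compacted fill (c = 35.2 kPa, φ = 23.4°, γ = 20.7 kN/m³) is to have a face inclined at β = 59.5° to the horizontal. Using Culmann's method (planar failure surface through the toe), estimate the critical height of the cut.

Culmann's analysis gives the critical failure plane at α_cr = (β + φ)/2 = (59.5 + 23.4)/2 = 41.5°, and the critical height
H_c = (4c/γ) · sinβ cosφ / [1 − cos(β − φ)]
    = (4·35.2/20.7) · sin59.5°·cos23.4° / [1 − cos(36.1°)]
    = 6.802 · 0.8616·0.9178 / [1 − 0.8080]
    = 6.802 · 0.7908 / 0.1920
    = 28.01 m

H_c = 28.01 m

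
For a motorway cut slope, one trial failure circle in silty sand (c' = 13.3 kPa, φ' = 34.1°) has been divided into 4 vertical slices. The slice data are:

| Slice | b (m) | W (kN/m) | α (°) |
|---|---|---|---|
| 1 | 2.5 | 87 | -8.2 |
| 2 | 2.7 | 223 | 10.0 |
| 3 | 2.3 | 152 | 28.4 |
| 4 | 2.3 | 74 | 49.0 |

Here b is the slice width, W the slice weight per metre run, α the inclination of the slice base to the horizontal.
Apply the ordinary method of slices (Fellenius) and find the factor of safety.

FS = 3.12

Ordinary method of slices: FS = Σ[c'·Δl_i + (W_i cosα_i)·tanφ'] / Σ W_i sinα_i, with Δl_i = b_i / cosα_i.
Slice 1: Δl = 2.5/cos(-8.2°) = 2.526 m; N'_1 = 87·cos(-8.2°) = 86.1; c'Δl = 33.59; W sinα = -12.4
Slice 2: Δl = 2.7/cos10.0° = 2.742 m; N'_2 = 223·cos10.0° = 219.6; c'Δl = 36.46; W sinα = 38.7
Slice 3: Δl = 2.3/cos28.4° = 2.615 m; N'_3 = 152·cos28.4° = 133.7; c'Δl = 34.78; W sinα = 72.3
Slice 4: Δl = 2.3/cos49.0° = 3.506 m; N'_4 = 74·cos49.0° = 48.5; c'Δl = 46.63; W sinα = 55.8
Σc'Δl = 151.5 kN/m; ΣN' = 488.0 kN/m; ΣW sinα = 154.5 kN/m
Resisting = 151.5 + 488.0·tan34.1° = 151.5 + 330.4 = 481.8 kN/m
FS = 481.8 / 154.5 = 3.120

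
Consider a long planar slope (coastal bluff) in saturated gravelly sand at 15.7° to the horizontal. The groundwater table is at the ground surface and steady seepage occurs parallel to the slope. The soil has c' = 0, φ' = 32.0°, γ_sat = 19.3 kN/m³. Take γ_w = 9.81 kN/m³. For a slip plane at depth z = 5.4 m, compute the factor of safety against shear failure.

With seepage parallel to the slope and the water table at the surface, the effective normal stress on the slip plane uses the buoyant unit weight γ' = γ_sat − γ_w while the driving shear stress uses γ_sat:
FS = [c' + γ' z cos²β tanφ'] / [γ_sat z sinβ cosβ]
(For c' = 0 this reduces to FS = (γ'/γ_sat)·tanφ'/tanβ.)
γ' = 19.3 − 9.81 = 9.49 kN/m³
Numerator = 0.0 + 9.49·5.4·cos²15.7°·tan32.0° = 0.0 + 9.49·5.4·0.9268·0.6249 = 29.677 kPa
Denominator = 19.3·5.4·sin15.7°·cos15.7° = 19.3·5.4·0.2706·0.9627 = 27.150 kPa
FS = 29.677 / 27.150 = 1.093

FS = 1.09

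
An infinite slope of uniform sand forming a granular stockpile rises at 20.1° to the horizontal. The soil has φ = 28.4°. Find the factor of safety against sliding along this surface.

For a dry cohesionless infinite slope the factor of safety is FS = tanφ / tanβ.
FS = tan28.4° / tan20.1° = 0.5407 / 0.3659 = 1.478

FS = 1.48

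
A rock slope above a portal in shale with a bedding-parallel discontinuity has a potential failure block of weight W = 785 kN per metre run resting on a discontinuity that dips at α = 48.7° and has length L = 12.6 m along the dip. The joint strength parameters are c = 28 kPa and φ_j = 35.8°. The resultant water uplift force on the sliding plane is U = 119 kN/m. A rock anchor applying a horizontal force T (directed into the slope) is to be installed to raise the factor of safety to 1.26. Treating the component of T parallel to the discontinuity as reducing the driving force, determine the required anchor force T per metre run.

Resolving forces along and normal to the sliding plane, with the horizontal anchor force T adding T·sinα to the effective normal force and T·cosα acting up the plane against the driving force:
FS = [cL + (W cosα − U + T sinα) tanφ_j] / [W sinα − T cosα]
Without the anchor: N' = 399.1 kN/m, driving T_d = 589.7 kN/m, resisting R = 28·12.6 + 399.1·tan35.8° = 640.6 kN/m, FS = 1.09.
Setting FS = 1.26 and solving for T:
1.26·(589.7 − T cos48.7°) = 640.6 + T sin48.7°·tan35.8°
T·(sin48.7°·tan35.8° + 1.26·cos48.7°) = 1.26·589.7 − 640.6
T·(0.7513·0.7212 + 1.26·0.6600) = 743.1 − 640.6 = 102.4
T·1.3734 = 102.4
T = 74.6 kN/m

T = 75 kN/m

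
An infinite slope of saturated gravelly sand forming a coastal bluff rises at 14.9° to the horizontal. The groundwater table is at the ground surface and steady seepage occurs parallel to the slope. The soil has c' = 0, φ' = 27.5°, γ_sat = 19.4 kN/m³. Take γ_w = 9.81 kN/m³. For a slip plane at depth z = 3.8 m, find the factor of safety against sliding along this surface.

FS = 0.97

With seepage parallel to the slope and the water table at the surface, the effective normal stress on the slip plane uses the buoyant unit weight γ' = γ_sat − γ_w while the driving shear stress uses γ_sat:
FS = [c' + γ' z cos²β tanφ'] / [γ_sat z sinβ cosβ]
(For c' = 0 this reduces to FS = (γ'/γ_sat)·tanφ'/tanβ.)
γ' = 19.4 − 9.81 = 9.59 kN/m³
Numerator = 0.0 + 9.59·3.8·cos²14.9°·tan27.5° = 0.0 + 9.59·3.8·0.9339·0.5206 = 17.716 kPa
Denominator = 19.4·3.8·sin14.9°·cos14.9° = 19.4·3.8·0.2571·0.9664 = 18.318 kPa
FS = 17.716 / 18.318 = 0.967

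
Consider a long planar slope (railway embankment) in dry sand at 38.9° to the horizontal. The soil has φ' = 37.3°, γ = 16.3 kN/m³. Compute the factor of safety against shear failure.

FS = 0.94

For a dry cohesionless infinite slope the factor of safety is FS = tanφ' / tanβ.
FS = tan37.3° / tan38.9° = 0.7618 / 0.8069 = 0.944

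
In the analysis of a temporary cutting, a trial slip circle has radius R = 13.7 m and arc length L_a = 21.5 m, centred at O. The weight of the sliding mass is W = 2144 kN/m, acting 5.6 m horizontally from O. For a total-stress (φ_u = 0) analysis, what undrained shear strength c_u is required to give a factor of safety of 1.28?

FS = c_u·L_a·R / (W·d), so c_u = FS·W·d / (L_a·R).
c_u = 1.28·2144·5.6 / (21.50·13.7) = 15368.2 / 294.55 = 52.18 kPa

c_u = 52.2 kPa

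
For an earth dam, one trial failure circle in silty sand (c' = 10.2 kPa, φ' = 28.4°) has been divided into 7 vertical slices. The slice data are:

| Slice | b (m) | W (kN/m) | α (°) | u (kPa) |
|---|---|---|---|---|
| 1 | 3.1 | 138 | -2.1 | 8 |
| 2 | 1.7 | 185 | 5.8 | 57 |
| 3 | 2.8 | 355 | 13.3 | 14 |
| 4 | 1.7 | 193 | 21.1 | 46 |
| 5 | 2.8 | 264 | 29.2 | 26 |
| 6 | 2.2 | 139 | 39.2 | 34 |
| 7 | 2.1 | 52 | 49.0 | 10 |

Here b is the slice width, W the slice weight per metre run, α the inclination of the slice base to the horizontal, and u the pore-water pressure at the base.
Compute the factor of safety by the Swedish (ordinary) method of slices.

FS = 1.43

Ordinary method of slices: FS = Σ[c'·Δl_i + (W_i cosα_i − u_i·Δl_i)·tanφ'] / Σ W_i sinα_i, with Δl_i = b_i / cosα_i.
Slice 1: Δl = 3.1/cos(-2.1°) = 3.102 m; N'_1 = 138·cos(-2.1°) − 8·3.102 = 113.1; c'Δl = 31.64; W sinα = -5.1
Slice 2: Δl = 1.7/cos5.8° = 1.709 m; N'_2 = 185·cos5.8° − 57·1.709 = 86.7; c'Δl = 17.43; W sinα = 18.7
Slice 3: Δl = 2.8/cos13.3° = 2.877 m; N'_3 = 355·cos13.3° − 14·2.877 = 305.2; c'Δl = 29.35; W sinα = 81.7
Slice 4: Δl = 1.7/cos21.1° = 1.822 m; N'_4 = 193·cos21.1° − 46·1.822 = 96.2; c'Δl = 18.59; W sinα = 69.5
Slice 5: Δl = 2.8/cos29.2° = 3.208 m; N'_5 = 264·cos29.2° − 26·3.208 = 147.1; c'Δl = 32.72; W sinα = 128.8
Slice 6: Δl = 2.2/cos39.2° = 2.839 m; N'_6 = 139·cos39.2° − 34·2.839 = 11.2; c'Δl = 28.96; W sinα = 87.9
Slice 7: Δl = 2.1/cos49.0° = 3.201 m; N'_7 = 52·cos49.0° − 10·3.201 = 2.1; c'Δl = 32.65; W sinα = 39.2
Σc'Δl = 191.3 kN/m; ΣN' = 761.5 kN/m; ΣW sinα = 420.7 kN/m
Resisting = 191.3 + 761.5·tan28.4° = 191.3 + 411.8 = 603.1 kN/m
FS = 603.1 / 420.7 = 1.434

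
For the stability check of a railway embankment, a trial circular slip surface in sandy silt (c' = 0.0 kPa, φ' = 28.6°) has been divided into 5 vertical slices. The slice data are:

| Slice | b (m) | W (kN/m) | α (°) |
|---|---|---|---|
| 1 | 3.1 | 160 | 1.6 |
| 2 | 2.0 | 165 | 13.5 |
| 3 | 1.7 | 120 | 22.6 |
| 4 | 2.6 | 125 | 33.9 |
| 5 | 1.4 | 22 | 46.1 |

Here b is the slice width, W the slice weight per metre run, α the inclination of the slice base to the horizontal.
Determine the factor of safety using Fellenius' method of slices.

FS = 1.72

Ordinary method of slices: FS = Σ[c'·Δl_i + (W_i cosα_i)·tanφ'] / Σ W_i sinα_i, with Δl_i = b_i / cosα_i.
Slice 1: Δl = 3.1/cos1.6° = 3.101 m; N'_1 = 160·cos1.6° = 159.9; c'Δl = 0.00; W sinα = 4.5
Slice 2: Δl = 2.0/cos13.5° = 2.057 m; N'_2 = 165·cos13.5° = 160.4; c'Δl = 0.00; W sinα = 38.5
Slice 3: Δl = 1.7/cos22.6° = 1.841 m; N'_3 = 120·cos22.6° = 110.8; c'Δl = 0.00; W sinα = 46.1
Slice 4: Δl = 2.6/cos33.9° = 3.132 m; N'_4 = 125·cos33.9° = 103.8; c'Δl = 0.00; W sinα = 69.7
Slice 5: Δl = 1.4/cos46.1° = 2.019 m; N'_5 = 22·cos46.1° = 15.3; c'Δl = 0.00; W sinα = 15.9
Σc'Δl = 0.0 kN/m; ΣN' = 550.2 kN/m; ΣW sinα = 174.7 kN/m
Resisting = 0.0 + 550.2·tan28.6° = 0.0 + 300.0 = 300.0 kN/m
FS = 300.0 / 174.7 = 1.717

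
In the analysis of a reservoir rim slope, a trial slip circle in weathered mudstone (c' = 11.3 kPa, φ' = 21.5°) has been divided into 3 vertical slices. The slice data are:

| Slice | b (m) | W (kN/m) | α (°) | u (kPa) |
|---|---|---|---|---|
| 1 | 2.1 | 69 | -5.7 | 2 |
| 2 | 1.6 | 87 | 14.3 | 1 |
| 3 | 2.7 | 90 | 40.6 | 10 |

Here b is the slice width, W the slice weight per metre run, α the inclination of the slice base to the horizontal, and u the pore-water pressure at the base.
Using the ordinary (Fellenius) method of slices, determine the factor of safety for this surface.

Ordinary method of slices: FS = Σ[c'·Δl_i + (W_i cosα_i − u_i·Δl_i)·tanφ'] / Σ W_i sinα_i, with Δl_i = b_i / cosα_i.
Slice 1: Δl = 2.1/cos(-5.7°) = 2.110 m; N'_1 = 69·cos(-5.7°) − 2·2.110 = 64.4; c'Δl = 23.85; W sinα = -6.9
Slice 2: Δl = 1.6/cos14.3° = 1.651 m; N'_2 = 87·cos14.3° − 1·1.651 = 82.7; c'Δl = 18.66; W sinα = 21.5
Slice 3: Δl = 2.7/cos40.6° = 3.556 m; N'_3 = 90·cos40.6° − 10·3.556 = 32.8; c'Δl = 40.18; W sinα = 58.6
Σc'Δl = 82.7 kN/m; ΣN' = 179.9 kN/m; ΣW sinα = 73.2 kN/m
Resisting = 82.7 + 179.9·tan21.5° = 82.7 + 70.9 = 153.5 kN/m
FS = 153.5 / 73.2 = 2.097

FS = 2.10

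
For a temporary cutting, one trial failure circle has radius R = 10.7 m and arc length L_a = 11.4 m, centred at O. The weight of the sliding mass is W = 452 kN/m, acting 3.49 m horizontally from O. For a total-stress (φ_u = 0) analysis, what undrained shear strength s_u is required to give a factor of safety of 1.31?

FS = s_u·L_a·R / (W·d), so s_u = FS·W·d / (L_a·R).
s_u = 1.31·452·3.49 / (11.40·10.7) = 2066.5 / 121.98 = 16.94 kPa

s_u = 16.9 kPa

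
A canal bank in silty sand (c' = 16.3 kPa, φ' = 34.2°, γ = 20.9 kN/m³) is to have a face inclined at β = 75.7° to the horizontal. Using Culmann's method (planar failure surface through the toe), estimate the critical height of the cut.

H_c = 9.96 m

Culmann's analysis gives the critical failure plane at α_cr = (β + φ')/2 = (75.7 + 34.2)/2 = 55.0°, and the critical height
H_c = (4c'/γ) · sinβ cosφ' / [1 − cos(β − φ')]
    = (4·16.3/20.9) · sin75.7°·cos34.2° / [1 − cos(41.5°)]
    = 3.120 · 0.9690·0.8271 / [1 − 0.7490]
    = 3.120 · 0.8015 / 0.2510
    = 9.96 m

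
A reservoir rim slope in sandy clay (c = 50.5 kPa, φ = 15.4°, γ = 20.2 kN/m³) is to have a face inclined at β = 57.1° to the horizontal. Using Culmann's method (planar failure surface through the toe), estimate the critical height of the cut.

Culmann's analysis gives the critical failure plane at α_cr = (β + φ)/2 = (57.1 + 15.4)/2 = 36.2°, and the critical height
H_c = (4c/γ) · sinβ cosφ / [1 − cos(β − φ)]
    = (4·50.5/20.2) · sin57.1°·cos15.4° / [1 − cos(41.7°)]
    = 10.000 · 0.8396·0.9641 / [1 − 0.7466]
    = 10.000 · 0.8095 / 0.2534
    = 31.95 m

H_c = 31.95 m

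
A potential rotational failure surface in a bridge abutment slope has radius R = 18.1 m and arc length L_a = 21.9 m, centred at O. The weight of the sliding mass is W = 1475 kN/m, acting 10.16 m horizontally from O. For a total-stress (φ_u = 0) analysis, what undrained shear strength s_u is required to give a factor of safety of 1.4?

FS = s_u·L_a·R / (W·d), so s_u = FS·W·d / (L_a·R).
s_u = 1.4·1475·10.16 / (21.90·18.1) = 20980.4 / 396.39 = 52.93 kPa

s_u = 52.9 kPa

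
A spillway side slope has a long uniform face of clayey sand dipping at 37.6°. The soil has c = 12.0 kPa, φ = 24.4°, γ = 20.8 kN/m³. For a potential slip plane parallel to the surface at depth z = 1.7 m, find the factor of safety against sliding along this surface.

FS = 1.29

For an infinite slope with a slip plane parallel to the surface (no pore pressure): FS = [c + γz cos²β tanφ] / [γz sinβ cosβ].
γz = 20.8·1.7 = 35.36 kN/m²
Numerator = 12.0 + 35.36·cos²37.6°·tan24.4° = 12.0 + 35.36·0.6277·0.4536 = 22.069 kPa
Denominator = 35.36·sin37.6°·cos37.6° = 35.36·0.6101·0.7923 = 17.093 kPa
FS = 22.069 / 17.093 = 1.291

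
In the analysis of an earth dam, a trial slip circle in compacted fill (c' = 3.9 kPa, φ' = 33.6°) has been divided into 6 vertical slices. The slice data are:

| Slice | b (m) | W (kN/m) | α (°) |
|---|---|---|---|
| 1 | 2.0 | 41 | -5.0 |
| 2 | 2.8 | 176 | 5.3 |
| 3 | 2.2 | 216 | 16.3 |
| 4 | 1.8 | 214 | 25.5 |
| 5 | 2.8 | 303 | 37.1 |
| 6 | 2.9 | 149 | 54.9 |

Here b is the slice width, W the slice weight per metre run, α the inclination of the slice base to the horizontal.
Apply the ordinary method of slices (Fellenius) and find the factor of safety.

Ordinary method of slices: FS = Σ[c'·Δl_i + (W_i cosα_i)·tanφ'] / Σ W_i sinα_i, with Δl_i = b_i / cosα_i.
Slice 1: Δl = 2.0/cos(-5.0°) = 2.008 m; N'_1 = 41·cos(-5.0°) = 40.8; c'Δl = 7.83; W sinα = -3.6
Slice 2: Δl = 2.8/cos5.3° = 2.812 m; N'_2 = 176·cos5.3° = 175.2; c'Δl = 10.97; W sinα = 16.3
Slice 3: Δl = 2.2/cos16.3° = 2.292 m; N'_3 = 216·cos16.3° = 207.3; c'Δl = 8.94; W sinα = 60.6
Slice 4: Δl = 1.8/cos25.5° = 1.994 m; N'_4 = 214·cos25.5° = 193.2; c'Δl = 7.78; W sinα = 92.1
Slice 5: Δl = 2.8/cos37.1° = 3.511 m; N'_5 = 303·cos37.1° = 241.7; c'Δl = 13.69; W sinα = 182.8
Slice 6: Δl = 2.9/cos54.9° = 5.043 m; N'_6 = 149·cos54.9° = 85.7; c'Δl = 19.67; W sinα = 121.9
Σc'Δl = 68.9 kN/m; ΣN' = 943.9 kN/m; ΣW sinα = 470.1 kN/m
Resisting = 68.9 + 943.9·tan33.6° = 68.9 + 627.1 = 696.0 kN/m
FS = 696.0 / 470.1 = 1.481

FS = 1.48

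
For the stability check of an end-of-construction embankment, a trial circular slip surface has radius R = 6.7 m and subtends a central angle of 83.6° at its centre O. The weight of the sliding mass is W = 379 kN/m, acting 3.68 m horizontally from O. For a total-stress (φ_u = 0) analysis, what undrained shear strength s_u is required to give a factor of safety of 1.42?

s_u = 30.2 kPa

FS = s_u·L_a·R / (W·d), so s_u = FS·W·d / (L_a·R).
Arc length L_a = R·θ = 6.7·(83.6°·π/180) = 6.7·1.4591 = 9.78 m
s_u = 1.42·379·3.68 / (9.78·6.7) = 1980.5 / 65.50 = 30.24 kPa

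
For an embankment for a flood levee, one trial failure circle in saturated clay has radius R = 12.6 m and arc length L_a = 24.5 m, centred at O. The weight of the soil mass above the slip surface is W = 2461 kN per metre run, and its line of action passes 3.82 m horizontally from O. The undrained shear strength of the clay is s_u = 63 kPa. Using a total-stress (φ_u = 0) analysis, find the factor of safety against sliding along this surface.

Taking moments about the centre O, the resisting moment is provided by the undrained shear strength acting along the arc:
M_R = s_u·L_a·R = 63·24.50·12.6 = 19448.1 kN·m/m
M_D = W·d = 2461·3.82 = 9401.0 kN·m/m
FS = M_R / M_D = 19448.1 / 9401.0 = 2.069

FS = 2.07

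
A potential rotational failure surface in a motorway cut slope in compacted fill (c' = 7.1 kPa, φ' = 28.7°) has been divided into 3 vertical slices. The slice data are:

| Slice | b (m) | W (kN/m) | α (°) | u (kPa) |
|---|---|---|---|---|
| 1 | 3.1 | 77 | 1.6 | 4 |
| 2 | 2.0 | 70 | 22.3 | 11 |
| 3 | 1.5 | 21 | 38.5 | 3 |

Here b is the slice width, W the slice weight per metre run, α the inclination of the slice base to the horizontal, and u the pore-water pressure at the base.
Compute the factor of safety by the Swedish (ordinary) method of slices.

Ordinary method of slices: FS = Σ[c'·Δl_i + (W_i cosα_i − u_i·Δl_i)·tanφ'] / Σ W_i sinα_i, with Δl_i = b_i / cosα_i.
Slice 1: Δl = 3.1/cos1.6° = 3.101 m; N'_1 = 77·cos1.6° − 4·3.101 = 64.6; c'Δl = 22.02; W sinα = 2.1
Slice 2: Δl = 2.0/cos22.3° = 2.162 m; N'_2 = 70·cos22.3° − 11·2.162 = 41.0; c'Δl = 15.35; W sinα = 26.6
Slice 3: Δl = 1.5/cos38.5° = 1.917 m; N'_3 = 21·cos38.5° − 3·1.917 = 10.7; c'Δl = 13.61; W sinα = 13.1
Σc'Δl = 51.0 kN/m; ΣN' = 116.2 kN/m; ΣW sinα = 41.8 kN/m
Resisting = 51.0 + 116.2·tan28.7° = 51.0 + 63.6 = 114.6 kN/m
FS = 114.6 / 41.8 = 2.743

FS = 2.74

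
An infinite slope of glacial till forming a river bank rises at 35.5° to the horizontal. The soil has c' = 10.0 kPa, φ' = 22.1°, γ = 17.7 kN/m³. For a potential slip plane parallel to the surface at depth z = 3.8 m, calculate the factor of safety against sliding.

FS = 0.88

For an infinite slope with a slip plane parallel to the surface (no pore pressure): FS = [c' + γz cos²β tanφ'] / [γz sinβ cosβ].
γz = 17.7·3.8 = 67.26 kN/m²
Numerator = 10.0 + 67.26·cos²35.5°·tan22.1° = 10.0 + 67.26·0.6628·0.4061 = 28.102 kPa
Denominator = 67.26·sin35.5°·cos35.5° = 67.26·0.5807·0.8141 = 31.798 kPa
FS = 28.102 / 31.798 = 0.884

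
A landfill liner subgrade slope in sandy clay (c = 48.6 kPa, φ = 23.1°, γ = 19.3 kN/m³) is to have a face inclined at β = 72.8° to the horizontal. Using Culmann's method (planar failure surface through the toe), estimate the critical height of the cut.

Culmann's analysis gives the critical failure plane at α_cr = (β + φ)/2 = (72.8 + 23.1)/2 = 48.0°, and the critical height
H_c = (4c/γ) · sinβ cosφ / [1 − cos(β − φ)]
    = (4·48.6/19.3) · sin72.8°·cos23.1° / [1 − cos(49.7°)]
    = 10.073 · 0.9553·0.9198 / [1 − 0.6468]
    = 10.073 · 0.8787 / 0.3532
    = 25.06 m

H_c = 25.06 m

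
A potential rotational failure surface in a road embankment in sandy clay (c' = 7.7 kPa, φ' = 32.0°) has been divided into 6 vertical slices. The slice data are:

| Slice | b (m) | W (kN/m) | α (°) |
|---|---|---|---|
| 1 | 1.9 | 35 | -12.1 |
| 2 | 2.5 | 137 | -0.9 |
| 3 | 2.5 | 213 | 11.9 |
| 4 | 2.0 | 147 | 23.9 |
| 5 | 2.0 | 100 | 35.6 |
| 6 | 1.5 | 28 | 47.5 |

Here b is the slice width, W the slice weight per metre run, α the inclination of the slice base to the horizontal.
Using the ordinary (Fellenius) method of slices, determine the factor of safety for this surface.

Ordinary method of slices: FS = Σ[c'·Δl_i + (W_i cosα_i)·tanφ'] / Σ W_i sinα_i, with Δl_i = b_i / cosα_i.
Slice 1: Δl = 1.9/cos(-12.1°) = 1.943 m; N'_1 = 35·cos(-12.1°) = 34.2; c'Δl = 14.96; W sinα = -7.3
Slice 2: Δl = 2.5/cos(-0.9°) = 2.500 m; N'_2 = 137·cos(-0.9°) = 137.0; c'Δl = 19.25; W sinα = -2.2
Slice 3: Δl = 2.5/cos11.9° = 2.555 m; N'_3 = 213·cos11.9° = 208.4; c'Δl = 19.67; W sinα = 43.9
Slice 4: Δl = 2.0/cos23.9° = 2.188 m; N'_4 = 147·cos23.9° = 134.4; c'Δl = 16.84; W sinα = 59.6
Slice 5: Δl = 2.0/cos35.6° = 2.460 m; N'_5 = 100·cos35.6° = 81.3; c'Δl = 18.94; W sinα = 58.2
Slice 6: Δl = 1.5/cos47.5° = 2.220 m; N'_6 = 28·cos47.5° = 18.9; c'Δl = 17.10; W sinα = 20.6
Σc'Δl = 106.8 kN/m; ΣN' = 614.2 kN/m; ΣW sinα = 172.8 kN/m
Resisting = 106.8 + 614.2·tan32.0° = 106.8 + 383.8 = 490.6 kN/m
FS = 490.6 / 172.8 = 2.838

FS = 2.84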